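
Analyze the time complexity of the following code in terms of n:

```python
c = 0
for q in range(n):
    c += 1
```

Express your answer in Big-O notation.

Each loop level contributes: n. Multiplying the contributions gives O(n).

Answer: O(n)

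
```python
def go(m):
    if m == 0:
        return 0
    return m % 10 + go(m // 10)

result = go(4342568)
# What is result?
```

Sum of digits of 4342568: 8 + 6 + 5 + 2 + 4 + 3 + 4 = 32

Answer: 32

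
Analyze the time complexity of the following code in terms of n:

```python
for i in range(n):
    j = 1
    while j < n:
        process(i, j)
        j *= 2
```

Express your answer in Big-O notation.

This is Linear outer loop, logarithmic inner loop. Time complexity: O(n log n).

Answer: O(n log n)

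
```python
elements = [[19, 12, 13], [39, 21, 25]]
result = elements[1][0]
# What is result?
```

Trace:
`elements = [[19, 12, 13], [39, 21, 25]]` → elements = [[19, 12, 13], [39, 21, 25]]
`result = elements[1][0]` → result = 39
So result = 39

Answer: 39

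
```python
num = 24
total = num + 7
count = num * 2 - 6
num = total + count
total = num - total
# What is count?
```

Trace:
`num = 24` → num = 24
`total = num + 7` → total = 31
`count = num * 2 - 6` → count = 42
`num = total + count` → num = 73
`total = num - total` → total = 42
So count = 42

Answer: 42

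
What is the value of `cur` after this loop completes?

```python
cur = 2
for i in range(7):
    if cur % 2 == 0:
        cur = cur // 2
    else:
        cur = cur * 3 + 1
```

Collatz-style transformation from 2
`cur` takes the values: 2 → 1 → 4 → 2 → 1 → 4 → 2 → 1

Answer: 1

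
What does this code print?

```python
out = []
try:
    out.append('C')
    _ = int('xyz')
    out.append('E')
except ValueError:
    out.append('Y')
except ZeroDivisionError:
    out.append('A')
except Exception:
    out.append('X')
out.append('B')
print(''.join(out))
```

Execution trace: 'C' (try body) → 'Y' (except ValueError) → 'B' (after the try/except). Output: CYB

Answer: CYB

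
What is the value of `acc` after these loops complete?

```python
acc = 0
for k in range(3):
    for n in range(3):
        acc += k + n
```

Sum of all k+n for k,n in 3x3
`acc` takes the values: 0 → 1 → 3 → 4 → 6 → 9 → 11 → 14 → 18

Answer: 18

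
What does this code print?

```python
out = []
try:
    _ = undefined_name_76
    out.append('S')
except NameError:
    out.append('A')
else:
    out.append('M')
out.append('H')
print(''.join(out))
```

Execution trace: 'A' (except NameError) → 'H' (after the try/except). Output: AH

Answer: AH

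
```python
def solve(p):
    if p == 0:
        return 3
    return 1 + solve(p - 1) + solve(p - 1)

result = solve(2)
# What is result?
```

solve(p) = 1 + 2·solve(p-1), solve(0)=3. Closed form: (3+1)·2^2 - 1 = 15.

Answer: 15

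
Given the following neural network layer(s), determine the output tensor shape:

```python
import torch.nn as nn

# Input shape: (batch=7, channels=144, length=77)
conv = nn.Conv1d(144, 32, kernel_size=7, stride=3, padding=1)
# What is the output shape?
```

Input: (7, 144, 77) -> Output: (7, 32, 25)

Answer: (7, 32, 25)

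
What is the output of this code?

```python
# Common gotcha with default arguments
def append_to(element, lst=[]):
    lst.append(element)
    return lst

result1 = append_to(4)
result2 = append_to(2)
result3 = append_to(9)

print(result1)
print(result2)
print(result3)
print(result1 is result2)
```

Key concept: mutable default argument gotcha.
Step by step:
`result1 = append_to(4)` → result1 = [4]
`result2 = append_to(2)` → result1 = [4, 2] (same object as result2); result2 = [4, 2] (same object as result1)
`result3 = append_to(9)` → result1 = [4, 2, 9] (same object as result2, result3); result2 = [4, 2, 9] (same object as result1, result3); result3 = [4, 2, 9] (same object as result1, result2)
`print(result1)` → prints [4, 2, 9]
`print(result2)` → prints [4, 2, 9]
`print(result3)` → prints [4, 2, 9]
`print(result1 is result2)` → prints True

Answer:
[4, 2, 9]
[4, 2, 9]
[4, 2, 9]
True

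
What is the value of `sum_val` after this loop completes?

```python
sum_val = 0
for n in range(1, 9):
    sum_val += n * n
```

Sum of squares 1² to 8² = 204
`sum_val` takes the values: 0 → 1 → 5 → 14 → 30 → 55 → 91 → 140 → 204

Answer: 204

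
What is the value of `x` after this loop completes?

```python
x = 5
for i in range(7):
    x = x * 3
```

Multiply by 3, 7 times: 5 * 3^7 = 10935
`x` takes the values: 5 → 15 → 45 → 135 → 405 → 1215 → 3645 → 10935

Answer: 10935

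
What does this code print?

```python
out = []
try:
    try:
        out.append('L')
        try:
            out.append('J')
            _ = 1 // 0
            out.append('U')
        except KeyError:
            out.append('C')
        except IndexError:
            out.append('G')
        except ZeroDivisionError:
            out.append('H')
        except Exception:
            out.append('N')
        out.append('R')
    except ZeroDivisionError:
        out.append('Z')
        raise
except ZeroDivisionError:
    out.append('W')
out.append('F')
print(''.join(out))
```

Execution trace: 'L' (try body) → 'J' (inner try body) → 'H' (inner except ZeroDivisionError) → 'R' (try body, no exception) → 'F' (after the try/except). Output: LJHRF

Answer: LJHRF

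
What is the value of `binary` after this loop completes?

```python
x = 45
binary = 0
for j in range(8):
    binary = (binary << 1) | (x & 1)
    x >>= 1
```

Reverse lowest 8 bits of 45
`binary` takes the values: 0 → 1 → 2 → 5 → 11 → 22 → 45 → 90 → 180

Answer: 180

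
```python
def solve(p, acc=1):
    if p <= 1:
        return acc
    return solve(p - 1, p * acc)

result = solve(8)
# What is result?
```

Accumulator trace (n, acc): (8, 1) -> (7, 8) -> (6, 56) -> (5, 336) -> (4, 1680) -> (3, 6720) -> (2, 20160) -> (1, 40320) -> return 40320

Answer: 40320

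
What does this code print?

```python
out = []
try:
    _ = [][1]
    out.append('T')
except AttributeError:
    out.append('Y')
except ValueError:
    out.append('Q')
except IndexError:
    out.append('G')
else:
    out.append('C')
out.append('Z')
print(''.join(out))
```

Execution trace: 'G' (except IndexError) → 'Z' (after the try/except). Output: GZ

Answer: GZ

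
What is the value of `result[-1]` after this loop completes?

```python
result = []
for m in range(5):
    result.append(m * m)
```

Last element of squares 0 to 4
`result` takes the values: [] → [0] → [0, 1] → [0, 1, 4] → [0, 1, 4, 9] → [0, 1, 4, 9, 16]
So `result[-1]` = 16

Answer: 16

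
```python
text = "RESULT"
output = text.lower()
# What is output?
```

Trace:
`text = "RESULT"` → text = 'RESULT'
`output = text.lower()` → output = 'result'
So output = 'result'

Answer: 'result'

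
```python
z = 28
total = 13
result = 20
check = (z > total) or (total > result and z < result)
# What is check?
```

Trace:
`z = 28` → z = 28
`total = 13` → total = 13
`result = 20` → result = 20
`check = (z > total) or (total > result and z < result)` → check = True
So check = True

Answer: True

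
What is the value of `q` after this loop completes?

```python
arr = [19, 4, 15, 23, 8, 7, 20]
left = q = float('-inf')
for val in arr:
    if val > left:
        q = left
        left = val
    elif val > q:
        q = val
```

Second largest (with repeats) in [19, 4, 15, 23, 8, 7, 20]
`q` takes the values: -inf → 4 → 15 → 19 → 20

Answer: 20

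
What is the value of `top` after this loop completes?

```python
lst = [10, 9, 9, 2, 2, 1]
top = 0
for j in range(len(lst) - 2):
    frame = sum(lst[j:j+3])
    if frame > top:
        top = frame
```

Max sum of 3-element window in [10, 9, 9, 2, 2, 1]
`top` takes the values: 0 → 28

Answer: 28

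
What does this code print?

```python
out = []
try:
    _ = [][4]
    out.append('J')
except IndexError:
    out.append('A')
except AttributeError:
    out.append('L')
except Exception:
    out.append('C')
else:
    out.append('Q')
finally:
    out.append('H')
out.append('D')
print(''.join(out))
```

Execution trace: 'A' (except IndexError) → 'H' (finally) → 'D' (after the try/except). Output: AHD

Answer: AHD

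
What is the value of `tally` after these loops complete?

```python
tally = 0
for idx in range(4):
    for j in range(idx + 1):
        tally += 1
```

Triangle: 1 + 2 + ... + 4
`tally` takes the values: 0 → 1 → 2 → 3 → 4 → 5 → 6 → 7 → 8 → 9 → 10

Answer: 10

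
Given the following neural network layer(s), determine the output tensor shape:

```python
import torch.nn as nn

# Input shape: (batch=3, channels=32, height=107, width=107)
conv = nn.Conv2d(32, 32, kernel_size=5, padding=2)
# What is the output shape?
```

Input: (3, 32, 107, 107) -> Output: (3, 32, 107, 107)

Answer: (3, 32, 107, 107)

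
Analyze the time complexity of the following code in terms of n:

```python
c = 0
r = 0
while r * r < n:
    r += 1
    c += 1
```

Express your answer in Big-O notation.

Each loop level contributes: √n. Multiplying the contributions gives O(√n).

Answer: O(√n)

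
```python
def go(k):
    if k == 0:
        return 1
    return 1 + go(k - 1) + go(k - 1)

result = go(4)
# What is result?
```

go(k) = 1 + 2·go(k-1), go(0)=1. Closed form: (1+1)·2^4 - 1 = 31.

Answer: 31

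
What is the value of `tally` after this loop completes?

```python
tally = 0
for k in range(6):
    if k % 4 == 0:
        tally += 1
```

Count numbers divisible by 4 in range(6)
`tally` takes the values: 0 → 1 → 2

Answer: 2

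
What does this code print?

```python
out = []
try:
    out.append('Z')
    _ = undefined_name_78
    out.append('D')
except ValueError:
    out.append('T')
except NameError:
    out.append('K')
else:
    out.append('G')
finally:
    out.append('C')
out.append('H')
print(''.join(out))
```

Execution trace: 'Z' (try body) → 'K' (except NameError) → 'C' (finally) → 'H' (after the try/except). Output: ZKCH

Answer: ZKCH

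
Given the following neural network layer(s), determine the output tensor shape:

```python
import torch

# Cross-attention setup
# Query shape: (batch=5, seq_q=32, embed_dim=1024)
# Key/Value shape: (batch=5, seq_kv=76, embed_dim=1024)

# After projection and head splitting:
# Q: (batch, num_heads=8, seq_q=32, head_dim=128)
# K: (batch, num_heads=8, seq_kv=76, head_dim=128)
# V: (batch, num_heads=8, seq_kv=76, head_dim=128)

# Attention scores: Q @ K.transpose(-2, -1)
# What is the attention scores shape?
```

Input: (5, 32, 1024) -> Output: (5, 8, 32, 76)

Answer: (5, 8, 32, 76)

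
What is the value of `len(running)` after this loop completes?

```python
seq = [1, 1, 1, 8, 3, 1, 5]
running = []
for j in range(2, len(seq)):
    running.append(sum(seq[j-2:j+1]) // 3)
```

Number of 3-element averages
`running` takes the values: [] → [1] → [1, 3] → [1, 3, 4] → [1, 3, 4, 4] → [1, 3, 4, 4, 3]
So `len(running)` = 5

Answer: 5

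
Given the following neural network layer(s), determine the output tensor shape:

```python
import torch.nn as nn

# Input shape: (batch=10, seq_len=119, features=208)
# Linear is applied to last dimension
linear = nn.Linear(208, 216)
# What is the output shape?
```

Input: (10, 119, 208) -> Output: (10, 119, 216)

Answer: (10, 119, 216)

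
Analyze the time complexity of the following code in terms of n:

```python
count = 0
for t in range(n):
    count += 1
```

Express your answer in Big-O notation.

Each loop level contributes: n. Multiplying the contributions gives O(n).

Answer: O(n)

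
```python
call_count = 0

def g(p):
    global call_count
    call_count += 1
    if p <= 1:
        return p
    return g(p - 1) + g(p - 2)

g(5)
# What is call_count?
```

Calls(p) = 1 + Calls(p-1) + Calls(p-2); Calls(0)=Calls(1)=1. For p=5 this gives 15.

Answer: 15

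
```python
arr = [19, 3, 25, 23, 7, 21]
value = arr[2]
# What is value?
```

Trace:
`arr = [19, 3, 25, 23, 7, 21]` → arr = [19, 3, 25, 23, 7, 21]
`value = arr[2]` → value = 25
So value = 25

Answer: 25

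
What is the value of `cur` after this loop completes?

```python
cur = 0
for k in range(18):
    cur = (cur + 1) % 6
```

Increment mod 6, 18 times = 0
`cur` takes the values: 0 → 1 → 2 → 3 → 4 → 5 → 0 → 1 → 2 → 3 → 4 → 5 → 0 → 1 → 2 → 3 → 4 → 5 → 0

Answer: 0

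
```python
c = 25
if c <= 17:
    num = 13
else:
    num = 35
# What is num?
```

Trace:
`c = 25` → c = 25
`if c <= 17: ...` → c <= 17 is False, take else branch → num = 35
So num = 35

Answer: 35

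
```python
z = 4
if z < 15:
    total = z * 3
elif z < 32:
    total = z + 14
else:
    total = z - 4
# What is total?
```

Trace:
`z = 4` → z = 4
`if z < 15: ...` → z < 15 is True → total = 12
So total = 12

Answer: 12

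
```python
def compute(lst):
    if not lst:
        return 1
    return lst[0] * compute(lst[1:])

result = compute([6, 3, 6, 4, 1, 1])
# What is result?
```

Product over [6, 3, 6, 4, 1, 1] = 6 * 3 * 6 * 4 * 1 * 1 = 432

Answer: 432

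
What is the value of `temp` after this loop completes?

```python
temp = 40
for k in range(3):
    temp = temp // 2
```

Halve 3 times: 40 // 2^3 = 5
`temp` takes the values: 40 → 20 → 10 → 5

Answer: 5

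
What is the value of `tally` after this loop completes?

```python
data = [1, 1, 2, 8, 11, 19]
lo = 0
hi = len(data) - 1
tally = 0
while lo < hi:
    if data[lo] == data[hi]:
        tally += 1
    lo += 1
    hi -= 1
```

Count matching pairs from ends
`tally` takes the values: 0

Answer: 0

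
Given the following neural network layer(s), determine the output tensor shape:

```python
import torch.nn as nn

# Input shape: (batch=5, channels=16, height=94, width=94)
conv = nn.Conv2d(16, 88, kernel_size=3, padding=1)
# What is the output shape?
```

Input: (5, 16, 94, 94) -> Output: (5, 88, 94, 94)

Answer: (5, 88, 94, 94)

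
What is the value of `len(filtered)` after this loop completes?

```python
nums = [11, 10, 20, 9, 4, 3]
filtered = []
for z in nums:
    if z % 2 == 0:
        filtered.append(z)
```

Count even numbers in [11, 10, 20, 9, 4, 3]
`filtered` takes the values: [] → [10] → [10, 20] → [10, 20, 4]
So `len(filtered)` = 3

Answer: 3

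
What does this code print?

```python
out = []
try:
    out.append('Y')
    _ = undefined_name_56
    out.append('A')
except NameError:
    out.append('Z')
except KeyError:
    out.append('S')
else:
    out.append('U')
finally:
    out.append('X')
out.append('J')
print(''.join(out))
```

Execution trace: 'Y' (try body) → 'Z' (except NameError) → 'X' (finally) → 'J' (after the try/except). Output: YZXJ

Answer: YZXJ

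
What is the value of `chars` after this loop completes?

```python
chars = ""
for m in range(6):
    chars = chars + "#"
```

Repeat '#' 6 times
`chars` takes the values: "" → "#" → "##" → "###" → "####" → "#####" → "######"

Answer: "######"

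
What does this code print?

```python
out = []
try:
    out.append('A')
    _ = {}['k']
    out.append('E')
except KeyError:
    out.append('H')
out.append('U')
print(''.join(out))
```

Execution trace: 'A' (try body) → 'H' (except KeyError) → 'U' (after the try/except). Output: AHU

Answer: AHU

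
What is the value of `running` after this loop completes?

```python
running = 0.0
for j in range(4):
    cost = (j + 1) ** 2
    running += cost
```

Sum of squared losses 1² + 2² + ... + 4²
`running` takes the values: 0.0 → 1.0 → 5.0 → 14.0 → 30.0

Answer: 30.0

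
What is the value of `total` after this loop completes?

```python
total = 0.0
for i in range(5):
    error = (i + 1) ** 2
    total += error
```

Sum of squared losses 1² + 2² + ... + 5²
`total` takes the values: 0.0 → 1.0 → 5.0 → 14.0 → 30.0 → 55.0

Answer: 55.0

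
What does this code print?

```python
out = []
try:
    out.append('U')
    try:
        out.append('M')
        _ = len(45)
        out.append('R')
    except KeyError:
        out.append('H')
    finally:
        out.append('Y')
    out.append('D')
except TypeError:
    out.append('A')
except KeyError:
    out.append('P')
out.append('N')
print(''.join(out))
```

Execution trace: 'U' (try body) → 'M' (inner try body) → 'Y' (inner finally) → 'A' (except TypeError) → 'N' (after the try/except). Output: UMYAN

Answer: UMYAN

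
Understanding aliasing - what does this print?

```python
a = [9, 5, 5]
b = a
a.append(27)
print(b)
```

Key concept: basic list aliasing.
Step by step:
`a = [9, 5, 5]` → a = [9, 5, 5]
`b = a` → b = [9, 5, 5] (same object as a)
`a.append(27)` → a = [9, 5, 5, 27] (same object as b); b = [9, 5, 5, 27] (same object as a)
`print(b)` → prints [9, 5, 5, 27]

Answer: [9, 5, 5, 27]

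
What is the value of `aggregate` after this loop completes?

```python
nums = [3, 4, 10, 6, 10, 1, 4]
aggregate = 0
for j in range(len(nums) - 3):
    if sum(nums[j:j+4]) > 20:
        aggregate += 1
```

Count windows with sum > 20
`aggregate` takes the values: 0 → 1 → 2 → 3 → 4

Answer: 4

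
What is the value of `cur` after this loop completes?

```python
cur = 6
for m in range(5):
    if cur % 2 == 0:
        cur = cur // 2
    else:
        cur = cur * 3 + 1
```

Collatz-style transformation from 6
`cur` takes the values: 6 → 3 → 10 → 5 → 16 → 8

Answer: 8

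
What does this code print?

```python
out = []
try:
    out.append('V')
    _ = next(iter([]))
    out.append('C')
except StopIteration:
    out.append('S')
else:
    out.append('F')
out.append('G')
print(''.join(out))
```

Execution trace: 'V' (try body) → 'S' (except StopIteration) → 'G' (after the try/except). Output: VSG

Answer: VSG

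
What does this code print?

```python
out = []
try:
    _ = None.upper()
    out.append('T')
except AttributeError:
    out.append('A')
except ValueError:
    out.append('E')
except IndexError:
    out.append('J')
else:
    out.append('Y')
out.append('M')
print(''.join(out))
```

Execution trace: 'A' (except AttributeError) → 'M' (after the try/except). Output: AM

Answer: AM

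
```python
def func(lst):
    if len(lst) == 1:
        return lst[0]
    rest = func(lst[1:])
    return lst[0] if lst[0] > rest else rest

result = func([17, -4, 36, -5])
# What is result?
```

Recursive max over [17, -4, 36, -5] = 36

Answer: 36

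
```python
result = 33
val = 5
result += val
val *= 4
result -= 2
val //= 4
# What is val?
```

Trace:
`result = 33` → result = 33
`val = 5` → val = 5
`result += val` → result = 38
`val *= 4` → val = 20
`result -= 2` → result = 36
`val //= 4` → val = 5
So val = 5

Answer: 5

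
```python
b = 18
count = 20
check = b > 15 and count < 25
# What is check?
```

Trace:
`b = 18` → b = 18
`count = 20` → count = 20
`check = b > 15 and count < 25` → check = True
So check = True

Answer: True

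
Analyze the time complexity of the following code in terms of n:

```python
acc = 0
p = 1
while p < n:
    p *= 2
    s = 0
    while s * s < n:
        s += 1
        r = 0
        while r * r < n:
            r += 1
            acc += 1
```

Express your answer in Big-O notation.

Each loop level contributes: log n × √n × √n. Multiplying the contributions gives O(n log n).

Answer: O(n log n)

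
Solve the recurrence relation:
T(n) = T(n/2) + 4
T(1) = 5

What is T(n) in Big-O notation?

Each step divides n by 2 and adds 4. After log_2(n) steps we reach T(1)=5. So T(n) = 4·log_2(n) + 5 = O(log n).

Answer: O(log n)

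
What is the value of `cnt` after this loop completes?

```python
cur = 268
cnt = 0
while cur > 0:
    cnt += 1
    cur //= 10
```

Count digits by repeated division by 10
`cnt` takes the values: 0 → 1 → 2 → 3

Answer: 3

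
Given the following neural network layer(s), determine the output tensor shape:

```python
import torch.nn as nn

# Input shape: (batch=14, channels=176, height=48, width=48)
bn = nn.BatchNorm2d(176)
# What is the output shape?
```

Input: (14, 176, 48, 48) -> Output: (14, 176, 48, 48)

Answer: (14, 176, 48, 48)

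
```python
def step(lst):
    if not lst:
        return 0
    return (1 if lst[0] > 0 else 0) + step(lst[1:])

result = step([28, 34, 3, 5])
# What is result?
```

Count of positive elements in [28, 34, 3, 5] = 4

Answer: 4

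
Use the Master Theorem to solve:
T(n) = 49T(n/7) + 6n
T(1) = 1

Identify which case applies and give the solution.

a=49, b=7, f(n)=6n. log_7(49) = 2. Since c=1 < 2, Case 1 applies: T(n) = Θ(n^log_b(a)) = O(n^2).

Answer: O(n^2) - Case 1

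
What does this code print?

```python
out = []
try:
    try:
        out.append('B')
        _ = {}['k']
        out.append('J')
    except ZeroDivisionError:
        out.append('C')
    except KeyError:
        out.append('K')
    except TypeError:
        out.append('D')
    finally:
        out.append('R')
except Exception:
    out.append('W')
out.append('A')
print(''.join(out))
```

Execution trace: 'B' (inner try body) → 'K' (inner except KeyError) → 'R' (inner finally) → 'A' (after the try/except). Output: BKRA

Answer: BKRA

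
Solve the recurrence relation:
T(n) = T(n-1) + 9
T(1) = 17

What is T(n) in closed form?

Unrolling: T(n) = T(1) + 9·(n-1) = 17 + 9(n-1) = 9n + 8.

Answer: T(n) = 9n + 8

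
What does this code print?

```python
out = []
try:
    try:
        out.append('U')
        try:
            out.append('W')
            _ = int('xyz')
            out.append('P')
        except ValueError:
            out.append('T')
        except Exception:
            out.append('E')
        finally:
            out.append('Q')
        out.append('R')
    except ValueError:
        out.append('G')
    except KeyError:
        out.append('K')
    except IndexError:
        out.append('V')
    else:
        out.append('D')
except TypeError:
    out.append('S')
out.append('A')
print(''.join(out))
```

Execution trace: 'U' (try body) → 'W' (inner try body) → 'T' (inner except ValueError) → 'Q' (inner finally) → 'R' (try body, no exception) → 'D' (else) → 'A' (after the try/except). Output: UWTQRDA

Answer: UWTQRDA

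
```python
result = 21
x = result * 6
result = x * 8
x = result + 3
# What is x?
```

Trace:
`result = 21` → result = 21
`x = result * 6` → x = 126
`result = x * 8` → result = 1008
`x = result + 3` → x = 1011
So x = 1011

Answer: 1011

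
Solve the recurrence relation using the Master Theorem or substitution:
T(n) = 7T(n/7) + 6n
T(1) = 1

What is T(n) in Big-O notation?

By Master Theorem: a=7, b=7, f(n)=6n. Since log_7(7) = 1 and f(n) = Θ(n^1), Case 2 applies. T(n) = O(n log n).

Answer: O(n log n)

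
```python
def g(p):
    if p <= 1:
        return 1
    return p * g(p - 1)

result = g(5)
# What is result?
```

g(5) = 5 * 4 * 3 * 2 * 1 = 120

Answer: 120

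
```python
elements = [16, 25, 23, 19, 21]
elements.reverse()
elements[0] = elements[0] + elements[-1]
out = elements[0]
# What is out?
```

Trace:
`elements = [16, 25, 23, 19, 21]` → elements = [16, 25, 23, 19, 21]
`elements.reverse()` → elements = [21, 19, 23, 25, 16]
`elements[0] = elements[0] + elements[-1]` → elements = [37, 19, 23, 25, 16]
`out = elements[0]` → out = 37
So out = 37

Answer: 37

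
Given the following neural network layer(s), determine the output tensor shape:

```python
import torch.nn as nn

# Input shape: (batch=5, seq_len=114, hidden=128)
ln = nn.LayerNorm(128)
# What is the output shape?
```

Input: (5, 114, 128) -> Output: (5, 114, 128)

Answer: (5, 114, 128)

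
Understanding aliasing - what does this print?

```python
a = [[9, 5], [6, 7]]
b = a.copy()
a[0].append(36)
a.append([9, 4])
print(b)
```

Key concept: shallow copy with nested lists.
Step by step:
`a = [[9, 5], [6, 7]]` → a = [[9, 5], [6, 7]]
`b = a.copy()` → b = [[9, 5], [6, 7]]
`a[0].append(36)` → a = [[9, 5, 36], [6, 7]]; b = [[9, 5, 36], [6, 7]]
`a.append([9, 4])` → a = [[9, 5, 36], [6, 7], [9, 4]]
`print(b)` → prints [[9, 5, 36], [6, 7]]

Answer: [[9, 5, 36], [6, 7]]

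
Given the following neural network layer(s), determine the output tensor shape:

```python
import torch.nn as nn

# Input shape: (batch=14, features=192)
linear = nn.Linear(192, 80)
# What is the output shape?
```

Input: (14, 192) -> Output: (14, 80)

Answer: (14, 80)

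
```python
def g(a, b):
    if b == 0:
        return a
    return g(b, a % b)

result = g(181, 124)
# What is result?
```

g(181, 124) -> g(124, 57) -> g(57, 10) -> g(10, 7) -> g(7, 3) -> g(3, 1) -> g(1, 0) -> 1

Answer: 1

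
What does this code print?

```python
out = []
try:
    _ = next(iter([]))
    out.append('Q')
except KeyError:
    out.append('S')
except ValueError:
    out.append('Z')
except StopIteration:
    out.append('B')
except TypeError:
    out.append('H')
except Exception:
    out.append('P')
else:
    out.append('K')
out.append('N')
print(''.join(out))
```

Execution trace: 'B' (except StopIteration) → 'N' (after the try/except). Output: BN

Answer: BN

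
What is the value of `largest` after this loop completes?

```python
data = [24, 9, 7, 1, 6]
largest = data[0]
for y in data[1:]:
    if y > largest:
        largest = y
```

Maximum of [24, 9, 7, 1, 6]
`largest` takes the values: 24

Answer: 24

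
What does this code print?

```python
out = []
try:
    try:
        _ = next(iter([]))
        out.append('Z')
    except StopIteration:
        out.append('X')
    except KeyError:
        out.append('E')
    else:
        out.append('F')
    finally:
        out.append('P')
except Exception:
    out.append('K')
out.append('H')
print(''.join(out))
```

Execution trace: 'X' (inner except StopIteration) → 'P' (inner finally) → 'H' (after the try/except). Output: XPH

Answer: XPH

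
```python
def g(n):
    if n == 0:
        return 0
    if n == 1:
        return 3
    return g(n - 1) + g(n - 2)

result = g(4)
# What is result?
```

Build up from base cases: g(0)=0, g(1)=3, g(2)=3, g(3)=6, g(4)=9

Answer: 9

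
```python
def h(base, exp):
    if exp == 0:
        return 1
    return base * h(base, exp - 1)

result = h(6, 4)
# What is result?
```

h(6, 4) = 6 * 6 * 6 * 6 = 1296

Answer: 1296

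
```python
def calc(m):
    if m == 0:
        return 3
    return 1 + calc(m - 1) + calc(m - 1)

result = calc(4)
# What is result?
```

calc(m) = 1 + 2·calc(m-1), calc(0)=3. Closed form: (3+1)·2^4 - 1 = 63.

Answer: 63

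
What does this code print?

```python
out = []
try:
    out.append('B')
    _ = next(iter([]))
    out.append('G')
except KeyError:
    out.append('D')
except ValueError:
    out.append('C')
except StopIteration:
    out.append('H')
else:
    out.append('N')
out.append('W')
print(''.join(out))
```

Execution trace: 'B' (try body) → 'H' (except StopIteration) → 'W' (after the try/except). Output: BHW

Answer: BHW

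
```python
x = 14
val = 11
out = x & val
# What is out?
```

Trace:
`x = 14` → x = 14
`val = 11` → val = 11
`out = x & val` → out = 10
So out = 10

Answer: 10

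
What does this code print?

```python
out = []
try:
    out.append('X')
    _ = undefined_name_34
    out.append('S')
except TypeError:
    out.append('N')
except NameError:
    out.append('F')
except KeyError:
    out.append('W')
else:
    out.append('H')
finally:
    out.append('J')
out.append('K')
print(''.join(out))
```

Execution trace: 'X' (try body) → 'F' (except NameError) → 'J' (finally) → 'K' (after the try/except). Output: XFJK

Answer: XFJK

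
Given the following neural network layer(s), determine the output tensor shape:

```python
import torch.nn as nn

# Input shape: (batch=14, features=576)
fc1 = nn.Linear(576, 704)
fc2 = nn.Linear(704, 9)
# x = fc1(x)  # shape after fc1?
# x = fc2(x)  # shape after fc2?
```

Input: (14, 576) -> after fc1: (14, 704) -> Output: (14, 9)

Answer: (14, 9)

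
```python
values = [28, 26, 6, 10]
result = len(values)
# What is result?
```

Trace:
`values = [28, 26, 6, 10]` → values = [28, 26, 6, 10]
`result = len(values)` → result = 4
So result = 4

Answer: 4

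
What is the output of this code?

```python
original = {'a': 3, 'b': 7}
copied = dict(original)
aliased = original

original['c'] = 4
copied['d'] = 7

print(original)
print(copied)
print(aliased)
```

Key concept: dict() creates copy, assignment creates alias.
Step by step:
`original = {'a': 3, 'b': 7}` → original = {'a': 3, 'b': 7}
`copied = dict(original)` → copied = {'a': 3, 'b': 7}
`aliased = original` → aliased = {'a': 3, 'b': 7} (same object as original)
`original['c'] = 4` → original = {'a': 3, 'b': 7, 'c': 4} (same object as aliased); aliased = {'a': 3, 'b': 7, 'c': 4} (same object as original)
`copied['d'] = 7` → copied = {'a': 3, 'b': 7, 'd': 7}
`print(original)` → prints {'a': 3, 'b': 7, 'c': 4}
`print(copied)` → prints {'a': 3, 'b': 7, 'd': 7}
`print(aliased)` → prints {'a': 3, 'b': 7, 'c': 4}

Answer:
{'a': 3, 'b': 7, 'c': 4}
{'a': 3, 'b': 7, 'd': 7}
{'a': 3, 'b': 7, 'c': 4}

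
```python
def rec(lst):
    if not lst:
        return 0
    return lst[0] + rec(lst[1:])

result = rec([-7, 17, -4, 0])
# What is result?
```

(-7) + 17 + (-4) + 0 + 0 = 6

Answer: 6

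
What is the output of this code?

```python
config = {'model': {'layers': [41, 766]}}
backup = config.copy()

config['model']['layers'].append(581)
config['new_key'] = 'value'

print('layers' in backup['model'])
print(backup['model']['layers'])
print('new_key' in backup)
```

Key concept: shallow copy gotcha with nested dict.
Step by step:
`config = {'model': {'layers': [41, 766]}}` → config = {'model': {'layers': [41, 766]}}
`backup = config.copy()` → backup = {'model': {'layers': [41, 766]}}
`config['model']['layers'].append(581)` → config = {'model': {'layers': [41, 766, 581]}}; backup = {'model': {'layers': [41, 766, 581]}}
`config['new_key'] = 'value'` → config = {'model': {'layers': [41, 766, 581]}, 'new_key': 'value'}
`print('layers' in backup['model'])` → prints True
`print(backup['model']['layers'])` → prints [41, 766, 581]
`print('new_key' in backup)` → prints False

Answer:
True
[41, 766, 581]
False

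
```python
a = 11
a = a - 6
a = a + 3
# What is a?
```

Trace:
`a = 11` → a = 11
`a = a - 6` → a = 5
`a = a + 3` → a = 8
So a = 8

Answer: 8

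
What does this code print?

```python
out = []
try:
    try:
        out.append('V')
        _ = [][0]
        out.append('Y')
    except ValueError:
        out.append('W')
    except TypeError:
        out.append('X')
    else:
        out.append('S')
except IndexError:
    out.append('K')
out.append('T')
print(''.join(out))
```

Execution trace: 'V' (inner try body) → 'K' (outer except IndexError) → 'T' (after the try/except). Output: VKT

Answer: VKT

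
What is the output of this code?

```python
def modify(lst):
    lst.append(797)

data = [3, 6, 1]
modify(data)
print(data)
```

Key concept: function modifies passed list.
Step by step:
`data = [3, 6, 1]` → data = [3, 6, 1]
`modify(data)` → data = [3, 6, 1, 797]
`print(data)` → prints [3, 6, 1, 797]

Answer: [3, 6, 1, 797]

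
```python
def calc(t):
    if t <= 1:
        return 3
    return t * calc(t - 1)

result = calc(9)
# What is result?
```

calc(9) = 9 * 8 * 7 * 6 * 5 * 4 * 3 * 2 * 3 = 1088640

Answer: 1088640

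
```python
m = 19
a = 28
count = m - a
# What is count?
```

Trace:
`m = 19` → m = 19
`a = 28` → a = 28
`count = m - a` → count = -9
So count = -9

Answer: -9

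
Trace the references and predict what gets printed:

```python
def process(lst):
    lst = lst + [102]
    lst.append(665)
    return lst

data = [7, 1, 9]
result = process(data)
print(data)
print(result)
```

Key concept: rebinding parameter vs mutation.
Step by step:
`data = [7, 1, 9]` → data = [7, 1, 9]
`result = process(data)` → result = [7, 1, 9, 102, 665]
`print(data)` → prints [7, 1, 9]
`print(result)` → prints [7, 1, 9, 102, 665]

Answer:
[7, 1, 9]
[7, 1, 9, 102, 665]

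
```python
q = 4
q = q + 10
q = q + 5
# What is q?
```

Trace:
`q = 4` → q = 4
`q = q + 10` → q = 14
`q = q + 5` → q = 19
So q = 19

Answer: 19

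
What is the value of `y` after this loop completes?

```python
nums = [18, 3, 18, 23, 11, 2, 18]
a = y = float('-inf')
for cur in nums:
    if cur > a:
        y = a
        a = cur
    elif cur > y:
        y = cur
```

Second largest (with repeats) in [18, 3, 18, 23, 11, 2, 18]
`y` takes the values: -inf → 3 → 18

Answer: 18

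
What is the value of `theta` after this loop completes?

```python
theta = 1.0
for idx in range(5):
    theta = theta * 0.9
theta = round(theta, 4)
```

Exponential decay: 1.0 * 0.9^5
`theta` takes the values: 1.0 → 0.9 → 0.81 → 0.729 → 0.6561 → 0.59049 → 0.5905

Answer: 0.5905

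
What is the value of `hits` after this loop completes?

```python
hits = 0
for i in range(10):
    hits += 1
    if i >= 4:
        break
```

Loop breaks when i reaches 4, hits is 5
`hits` takes the values: 0 → 1 → 2 → 3 → 4 → 5

Answer: 5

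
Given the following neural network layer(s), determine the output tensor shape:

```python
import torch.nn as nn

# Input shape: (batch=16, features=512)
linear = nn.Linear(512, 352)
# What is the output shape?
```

Input: (16, 512) -> Output: (16, 352)

Answer: (16, 352)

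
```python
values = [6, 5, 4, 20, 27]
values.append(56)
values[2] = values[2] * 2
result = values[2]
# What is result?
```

Trace:
`values = [6, 5, 4, 20, 27]` → values = [6, 5, 4, 20, 27]
`values.append(56)` → values = [6, 5, 4, 20, 27, 56]
`values[2] = values[2] * 2` → values = [6, 5, 8, 20, 27, 56]
`result = values[2]` → result = 8
So result = 8

Answer: 8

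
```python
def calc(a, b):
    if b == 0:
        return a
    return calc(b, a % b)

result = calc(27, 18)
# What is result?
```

calc(27, 18) -> calc(18, 9) -> calc(9, 0) -> 9

Answer: 9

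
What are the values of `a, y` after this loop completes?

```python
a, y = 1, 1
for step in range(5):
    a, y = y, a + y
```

Fibonacci: after 5 iterations
`a, y` takes the values: (1, 1) → (1, 2) → (2, 3) → (3, 5) → (5, 8) → (8, 13)

Answer: 8, 13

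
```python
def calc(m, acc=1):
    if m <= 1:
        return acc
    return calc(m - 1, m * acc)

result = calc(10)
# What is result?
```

Accumulator trace (n, acc): (10, 1) -> (9, 10) -> (8, 90) -> (7, 720) -> (6, 5040) -> (5, 30240) -> (4, 151200) -> (3, 604800) -> (2, 1814400) -> (1, 3628800) -> return 3628800

Answer: 3628800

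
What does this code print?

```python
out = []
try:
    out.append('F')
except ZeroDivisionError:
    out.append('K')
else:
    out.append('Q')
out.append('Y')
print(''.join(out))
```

Execution trace: 'F' (try body, no exception) → 'Q' (else) → 'Y' (after the try/except). Output: FQY

Answer: FQY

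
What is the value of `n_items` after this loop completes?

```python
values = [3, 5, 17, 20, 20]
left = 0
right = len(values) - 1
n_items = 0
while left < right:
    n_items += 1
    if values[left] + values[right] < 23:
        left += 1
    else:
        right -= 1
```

Steps to find pair summing to 23
`n_items` takes the values: 0 → 1 → 2 → 3 → 4

Answer: 4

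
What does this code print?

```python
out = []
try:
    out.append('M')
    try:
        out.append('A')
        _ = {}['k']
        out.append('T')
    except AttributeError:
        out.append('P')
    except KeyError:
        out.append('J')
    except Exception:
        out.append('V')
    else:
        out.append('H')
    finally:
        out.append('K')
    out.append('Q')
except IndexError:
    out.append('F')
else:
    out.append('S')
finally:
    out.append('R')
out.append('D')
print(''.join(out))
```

Execution trace: 'M' (try body) → 'A' (inner try body) → 'J' (inner except KeyError) → 'K' (inner finally) → 'Q' (try body, no exception) → 'S' (else) → 'R' (finally) → 'D' (after the try/except). Output: MAJKQSRD

Answer: MAJKQSRD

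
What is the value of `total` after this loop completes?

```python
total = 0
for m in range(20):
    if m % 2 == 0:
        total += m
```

Sum of even numbers 0 to 19
`total` takes the values: 0 → 2 → 6 → 12 → 20 → 30 → 42 → 56 → 72 → 90

Answer: 90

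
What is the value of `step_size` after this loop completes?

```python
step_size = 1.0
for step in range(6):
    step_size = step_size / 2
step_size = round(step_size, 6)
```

Halving LR 6 times: 1 / 2^6
`step_size` takes the values: 1.0 → 0.5 → 0.25 → 0.125 → 0.0625 → 0.03125 → 0.015625

Answer: 0.015625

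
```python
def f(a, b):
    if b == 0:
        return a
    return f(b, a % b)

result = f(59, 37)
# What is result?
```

f(59, 37) -> f(37, 22) -> f(22, 15) -> f(15, 7) -> f(7, 1) -> f(1, 0) -> 1

Answer: 1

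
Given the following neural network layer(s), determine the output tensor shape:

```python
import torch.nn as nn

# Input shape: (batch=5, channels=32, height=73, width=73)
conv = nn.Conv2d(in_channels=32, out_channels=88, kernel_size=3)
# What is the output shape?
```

Input: (5, 32, 73, 73) -> Output: (5, 88, 71, 71)

Answer: (5, 88, 71, 71)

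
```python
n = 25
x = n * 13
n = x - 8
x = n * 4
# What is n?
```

Trace:
`n = 25` → n = 25
`x = n * 13` → x = 325
`n = x - 8` → n = 317
`x = n * 4` → x = 1268
So n = 317

Answer: 317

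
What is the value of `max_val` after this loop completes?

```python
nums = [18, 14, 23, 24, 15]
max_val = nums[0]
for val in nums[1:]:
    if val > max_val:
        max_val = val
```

Maximum of [18, 14, 23, 24, 15]
`max_val` takes the values: 18 → 23 → 24

Answer: 24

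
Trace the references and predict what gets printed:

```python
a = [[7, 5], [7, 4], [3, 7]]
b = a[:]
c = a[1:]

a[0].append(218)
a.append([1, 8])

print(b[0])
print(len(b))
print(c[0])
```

Key concept: slice with nested mutation.
Step by step:
`a = [[7, 5], [7, 4], [3, 7]]` → a = [[7, 5], [7, 4], [3, 7]]
`b = a[:]` → b = [[7, 5], [7, 4], [3, 7]]
`c = a[1:]` → c = [[7, 4], [3, 7]]
`a[0].append(218)` → a = [[7, 5, 218], [7, 4], [3, 7]]; b = [[7, 5, 218], [7, 4], [3, 7]]
`a.append([1, 8])` → a = [[7, 5, 218], [7, 4], [3, 7], [1, 8]]
`print(b[0])` → prints [7, 5, 218]
`print(len(b))` → prints 3
`print(c[0])` → prints [7, 4]

Answer:
[7, 5, 218]
3
[7, 4]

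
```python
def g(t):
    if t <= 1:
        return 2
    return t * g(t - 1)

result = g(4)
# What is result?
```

g(4) = 4 * 3 * 2 * 2 = 48

Answer: 48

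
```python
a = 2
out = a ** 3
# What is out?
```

Trace:
`a = 2` → a = 2
`out = a ** 3` → out = 8
So out = 8

Answer: 8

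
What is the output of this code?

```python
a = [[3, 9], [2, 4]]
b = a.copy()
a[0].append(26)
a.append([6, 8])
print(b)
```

Key concept: shallow copy with nested lists.
Step by step:
`a = [[3, 9], [2, 4]]` → a = [[3, 9], [2, 4]]
`b = a.copy()` → b = [[3, 9], [2, 4]]
`a[0].append(26)` → a = [[3, 9, 26], [2, 4]]; b = [[3, 9, 26], [2, 4]]
`a.append([6, 8])` → a = [[3, 9, 26], [2, 4], [6, 8]]
`print(b)` → prints [[3, 9, 26], [2, 4]]

Answer: [[3, 9, 26], [2, 4]]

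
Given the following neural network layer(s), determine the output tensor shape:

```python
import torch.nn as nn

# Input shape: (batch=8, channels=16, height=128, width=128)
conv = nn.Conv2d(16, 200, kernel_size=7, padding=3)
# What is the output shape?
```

Input: (8, 16, 128, 128) -> Output: (8, 200, 128, 128)

Answer: (8, 200, 128, 128)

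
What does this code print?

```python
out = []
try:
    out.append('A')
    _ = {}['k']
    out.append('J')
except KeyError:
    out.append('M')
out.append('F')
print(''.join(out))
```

Execution trace: 'A' (try body) → 'M' (except KeyError) → 'F' (after the try/except). Output: AMF

Answer: AMF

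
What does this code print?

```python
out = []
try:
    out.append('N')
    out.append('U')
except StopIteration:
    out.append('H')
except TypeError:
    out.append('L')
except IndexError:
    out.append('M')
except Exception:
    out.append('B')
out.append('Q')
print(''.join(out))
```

Execution trace: 'N' (try body) → 'U' (try body, no exception) → 'Q' (after the try/except). Output: NUQ

Answer: NUQ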